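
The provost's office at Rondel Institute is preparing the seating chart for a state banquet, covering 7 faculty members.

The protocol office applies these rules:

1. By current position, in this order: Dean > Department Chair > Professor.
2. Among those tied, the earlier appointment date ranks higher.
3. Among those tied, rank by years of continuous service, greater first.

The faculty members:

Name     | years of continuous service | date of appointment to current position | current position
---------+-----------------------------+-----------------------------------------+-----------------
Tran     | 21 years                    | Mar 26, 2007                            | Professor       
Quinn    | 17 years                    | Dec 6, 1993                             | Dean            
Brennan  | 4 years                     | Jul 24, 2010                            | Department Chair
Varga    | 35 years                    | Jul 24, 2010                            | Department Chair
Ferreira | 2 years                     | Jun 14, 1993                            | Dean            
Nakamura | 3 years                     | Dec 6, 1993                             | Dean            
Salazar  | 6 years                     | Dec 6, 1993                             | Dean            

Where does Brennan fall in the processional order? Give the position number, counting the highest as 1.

By current position: Ferreira, Quinn, Salazar and Nakamura (Dean); then Varga and Brennan (Department Chair); then Tran (Professor).
Among Ferreira, Quinn, Salazar and Nakamura, by date of appointment to current position (earlier first): Ferreira (Jun 14, 1993) before Quinn, Salazar and Nakamura (Dec 6, 1993).
Among Quinn, Salazar and Nakamura, by years of continuous service (higher first): Quinn (17 years) before Salazar (6 years) before Nakamura (3 years).
Varga and Brennan both have date of appointment to current position Jul 24, 2010, so the next rule applies.
Among Varga and Brennan, by years of continuous service (higher first): Varga (35 years) before Brennan (4 years).
Order: Ferreira, Quinn, Salazar, Nakamura, Varga, Brennan, Tran. So position 6.

6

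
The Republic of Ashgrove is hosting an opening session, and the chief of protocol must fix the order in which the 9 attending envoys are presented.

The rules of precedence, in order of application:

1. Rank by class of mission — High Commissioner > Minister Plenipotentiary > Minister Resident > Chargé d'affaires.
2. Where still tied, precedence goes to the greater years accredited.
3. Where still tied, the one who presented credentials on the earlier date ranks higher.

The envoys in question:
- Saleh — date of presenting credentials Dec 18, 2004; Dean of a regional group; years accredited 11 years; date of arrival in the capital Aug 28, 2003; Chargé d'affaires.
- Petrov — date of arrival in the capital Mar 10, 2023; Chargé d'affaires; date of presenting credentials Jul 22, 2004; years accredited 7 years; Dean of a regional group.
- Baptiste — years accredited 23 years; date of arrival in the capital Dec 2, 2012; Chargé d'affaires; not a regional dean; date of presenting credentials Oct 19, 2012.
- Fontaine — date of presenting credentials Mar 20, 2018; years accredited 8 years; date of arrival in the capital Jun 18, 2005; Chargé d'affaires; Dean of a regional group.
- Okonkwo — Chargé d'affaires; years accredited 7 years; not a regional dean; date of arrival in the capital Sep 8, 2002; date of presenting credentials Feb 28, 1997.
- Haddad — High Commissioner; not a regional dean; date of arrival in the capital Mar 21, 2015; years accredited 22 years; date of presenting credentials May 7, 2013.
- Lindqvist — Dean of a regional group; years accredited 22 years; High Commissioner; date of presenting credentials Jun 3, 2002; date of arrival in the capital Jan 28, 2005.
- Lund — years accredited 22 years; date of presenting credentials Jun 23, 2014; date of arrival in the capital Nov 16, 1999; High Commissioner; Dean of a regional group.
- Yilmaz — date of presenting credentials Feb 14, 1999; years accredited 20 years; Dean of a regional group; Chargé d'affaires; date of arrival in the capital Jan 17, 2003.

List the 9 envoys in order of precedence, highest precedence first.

By class of mission: Lindqvist, Haddad and Lund (High Commissioner); then Baptiste, Yilmaz, Saleh, Fontaine, Okonkwo and Petrov (Chargé d'affaires).
Lindqvist, Haddad and Lund all have years accredited 22 years, so the next rule applies.
Among Lindqvist, Haddad and Lund, by date of presenting credentials (earlier first): Lindqvist (Jun 3, 2002) before Haddad (May 7, 2013) before Lund (Jun 23, 2014).
Among Baptiste, Yilmaz, Saleh, Fontaine, Okonkwo and Petrov, by years accredited (higher first): Baptiste (23 years) before Yilmaz (20 years) before Saleh (11 years) before Fontaine (8 years) before Okonkwo and Petrov (7 years).
Among Okonkwo and Petrov, by date of presenting credentials (earlier first): Okonkwo (Feb 28, 1997) before Petrov (Jul 22, 2004).
Full order: Lindqvist, Haddad, Lund, Baptiste, Yilmaz, Saleh, Fontaine, Okonkwo, Petrov.

Lindqvist, Haddad, Lund, Baptiste, Yilmaz, Saleh, Fontaine, Okonkwo, Petrov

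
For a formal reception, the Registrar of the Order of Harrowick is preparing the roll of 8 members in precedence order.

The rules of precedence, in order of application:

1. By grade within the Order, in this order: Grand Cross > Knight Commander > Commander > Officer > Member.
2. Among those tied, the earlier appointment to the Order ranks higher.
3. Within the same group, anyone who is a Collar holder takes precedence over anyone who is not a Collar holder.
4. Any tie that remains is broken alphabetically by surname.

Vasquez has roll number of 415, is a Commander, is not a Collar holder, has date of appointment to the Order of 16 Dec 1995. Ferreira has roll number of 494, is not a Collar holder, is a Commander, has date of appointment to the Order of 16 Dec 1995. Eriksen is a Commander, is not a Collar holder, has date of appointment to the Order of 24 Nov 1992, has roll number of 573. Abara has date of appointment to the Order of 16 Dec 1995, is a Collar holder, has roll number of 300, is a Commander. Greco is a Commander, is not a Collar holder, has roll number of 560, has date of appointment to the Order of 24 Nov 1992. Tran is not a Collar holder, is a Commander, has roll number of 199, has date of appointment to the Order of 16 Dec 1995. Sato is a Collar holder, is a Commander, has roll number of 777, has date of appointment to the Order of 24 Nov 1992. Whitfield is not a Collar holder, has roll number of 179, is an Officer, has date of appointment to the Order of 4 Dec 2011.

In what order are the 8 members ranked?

Sato, Eriksen, Greco, Abara, Ferreira, Tran, Vasquez, Whitfield

By grade within the Order: Sato, Eriksen, Greco, Abara, Ferreira, Tran and Vasquez (Commander); then Whitfield (Officer).
Among Sato, Eriksen, Greco, Abara, Ferreira, Tran and Vasquez, by date of appointment to the Order (earlier first): Sato, Eriksen and Greco (24 Nov 1992) before Abara, Ferreira, Tran and Vasquez (16 Dec 1995).
Among Sato, Eriksen and Greco, a Collar holder before not a Collar holder: Sato (a Collar holder) before Eriksen and Greco (not a Collar holder).
Among Eriksen and Greco, alphabetically by surname: Eriksen before Greco.
Among Abara, Ferreira, Tran and Vasquez, a Collar holder before not a Collar holder: Abara (a Collar holder) before Ferreira, Tran and Vasquez (not a Collar holder).
Among Ferreira, Tran and Vasquez, alphabetically by surname: Ferreira before Tran before Vasquez.
Full order: Sato, Eriksen, Greco, Abara, Ferreira, Tran, Vasquez, Whitfield.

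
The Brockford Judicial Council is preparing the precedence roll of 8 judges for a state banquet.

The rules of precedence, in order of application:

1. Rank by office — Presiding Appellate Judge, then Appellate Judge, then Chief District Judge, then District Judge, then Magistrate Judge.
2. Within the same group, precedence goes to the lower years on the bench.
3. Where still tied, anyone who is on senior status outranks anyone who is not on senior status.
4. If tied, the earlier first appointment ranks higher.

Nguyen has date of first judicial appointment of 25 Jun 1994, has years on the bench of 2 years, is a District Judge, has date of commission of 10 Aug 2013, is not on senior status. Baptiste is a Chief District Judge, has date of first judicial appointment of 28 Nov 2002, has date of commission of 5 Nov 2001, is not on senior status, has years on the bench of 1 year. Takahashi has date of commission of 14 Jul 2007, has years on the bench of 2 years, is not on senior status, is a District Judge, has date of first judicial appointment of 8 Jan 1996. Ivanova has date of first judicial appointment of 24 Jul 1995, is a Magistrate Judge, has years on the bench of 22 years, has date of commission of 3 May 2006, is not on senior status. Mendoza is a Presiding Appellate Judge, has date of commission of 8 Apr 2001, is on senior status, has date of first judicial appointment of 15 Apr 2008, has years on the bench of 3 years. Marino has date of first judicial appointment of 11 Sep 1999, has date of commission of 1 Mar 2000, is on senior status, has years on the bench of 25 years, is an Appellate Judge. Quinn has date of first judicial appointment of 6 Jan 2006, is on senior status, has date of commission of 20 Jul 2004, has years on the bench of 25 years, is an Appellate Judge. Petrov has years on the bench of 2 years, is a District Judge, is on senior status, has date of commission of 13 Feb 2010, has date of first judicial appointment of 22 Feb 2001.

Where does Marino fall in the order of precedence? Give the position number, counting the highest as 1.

By office: Mendoza (Presiding Appellate Judge); then Marino and Quinn (Appellate Judge); then Baptiste (Chief District Judge); then Petrov, Nguyen and Takahashi (District Judge); then Ivanova (Magistrate Judge).
Marino and Quinn both have years on the bench 25 years, so the next rule applies.
Marino and Quinn are each on senior status, so the next rule applies.
Among Marino and Quinn, by date of first judicial appointment (earlier first): Marino (11 Sep 1999) before Quinn (6 Jan 2006).
Petrov, Nguyen and Takahashi all have years on the bench 2 years, so the next rule applies.
Among Petrov, Nguyen and Takahashi, on senior status before not on senior status: Petrov (on senior status) before Nguyen and Takahashi (not on senior status).
Among Nguyen and Takahashi, by date of first judicial appointment (earlier first): Nguyen (25 Jun 1994) before Takahashi (8 Jan 1996).
Order: Mendoza, Marino, Quinn, Baptiste, Petrov, Nguyen, Takahashi, Ivanova. So position 2.

2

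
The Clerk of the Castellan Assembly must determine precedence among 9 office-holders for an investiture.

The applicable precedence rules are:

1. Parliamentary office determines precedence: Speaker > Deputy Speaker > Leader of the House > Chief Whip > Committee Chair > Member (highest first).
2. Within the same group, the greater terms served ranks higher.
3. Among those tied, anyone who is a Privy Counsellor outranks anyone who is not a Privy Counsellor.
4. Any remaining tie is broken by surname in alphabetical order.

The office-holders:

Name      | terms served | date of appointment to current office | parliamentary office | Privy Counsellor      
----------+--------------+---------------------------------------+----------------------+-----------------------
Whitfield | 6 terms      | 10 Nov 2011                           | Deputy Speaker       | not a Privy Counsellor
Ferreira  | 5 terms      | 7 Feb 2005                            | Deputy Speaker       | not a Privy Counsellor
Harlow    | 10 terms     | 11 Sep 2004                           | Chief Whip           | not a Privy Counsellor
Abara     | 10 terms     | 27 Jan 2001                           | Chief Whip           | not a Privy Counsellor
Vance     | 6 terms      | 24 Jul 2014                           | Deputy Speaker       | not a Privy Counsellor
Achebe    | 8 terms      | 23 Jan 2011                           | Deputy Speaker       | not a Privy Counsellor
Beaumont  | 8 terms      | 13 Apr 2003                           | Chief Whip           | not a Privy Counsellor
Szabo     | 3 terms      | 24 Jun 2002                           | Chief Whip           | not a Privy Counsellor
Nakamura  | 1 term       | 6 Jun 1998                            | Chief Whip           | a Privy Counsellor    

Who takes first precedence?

By parliamentary office: Achebe, Vance, Whitfield and Ferreira (Deputy Speaker); then Abara, Harlow, Beaumont, Szabo and Nakamura (Chief Whip).
Among Achebe, Vance, Whitfield and Ferreira, by terms served (higher first): Achebe (8 terms) before Vance and Whitfield (6 terms) before Ferreira (5 terms).
Vance and Whitfield are each not a Privy Counsellor, so the next rule applies.
Among Vance and Whitfield, alphabetically by surname: Vance before Whitfield.
Among Abara, Harlow, Beaumont, Szabo and Nakamura, by terms served (higher first): Abara and Harlow (10 terms) before Beaumont (8 terms) before Szabo (3 terms) before Nakamura (1 term).
Abara and Harlow are each not a Privy Counsellor, so the next rule applies.
Among Abara and Harlow, alphabetically by surname: Abara before Harlow.
Order: Achebe, Vance, Whitfield, Ferreira, Abara, Harlow, Beaumont, Szabo, Nakamura.

Achebe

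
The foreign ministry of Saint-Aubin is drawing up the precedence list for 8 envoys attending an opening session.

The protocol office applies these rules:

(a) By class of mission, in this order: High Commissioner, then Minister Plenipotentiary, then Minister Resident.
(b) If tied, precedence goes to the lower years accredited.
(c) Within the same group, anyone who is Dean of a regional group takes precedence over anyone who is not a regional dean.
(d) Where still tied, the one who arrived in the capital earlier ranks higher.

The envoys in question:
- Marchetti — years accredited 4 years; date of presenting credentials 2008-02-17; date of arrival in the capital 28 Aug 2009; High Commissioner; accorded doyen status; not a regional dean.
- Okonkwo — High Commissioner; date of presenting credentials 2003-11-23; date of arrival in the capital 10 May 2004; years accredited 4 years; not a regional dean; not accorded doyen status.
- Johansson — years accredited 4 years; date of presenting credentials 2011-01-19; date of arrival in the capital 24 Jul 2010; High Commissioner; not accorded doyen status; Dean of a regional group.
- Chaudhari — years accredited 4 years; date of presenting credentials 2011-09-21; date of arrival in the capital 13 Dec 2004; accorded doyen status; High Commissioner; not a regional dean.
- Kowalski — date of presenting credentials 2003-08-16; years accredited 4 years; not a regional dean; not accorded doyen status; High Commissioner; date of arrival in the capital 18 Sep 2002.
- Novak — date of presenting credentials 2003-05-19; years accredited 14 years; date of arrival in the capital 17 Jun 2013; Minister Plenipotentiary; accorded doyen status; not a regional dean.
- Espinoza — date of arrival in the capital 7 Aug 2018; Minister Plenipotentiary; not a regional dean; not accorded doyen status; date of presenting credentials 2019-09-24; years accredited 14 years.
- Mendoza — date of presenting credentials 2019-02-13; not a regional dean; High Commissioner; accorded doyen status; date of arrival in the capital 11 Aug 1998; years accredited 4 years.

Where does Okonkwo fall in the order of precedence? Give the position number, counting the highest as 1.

By class of mission: Johansson, Mendoza, Kowalski, Okonkwo, Chaudhari and Marchetti (High Commissioner); then Novak and Espinoza (Minister Plenipotentiary).
Johansson, Mendoza, Kowalski, Okonkwo, Chaudhari and Marchetti all have years accredited 4 years, so the next rule applies.
Among Johansson, Mendoza, Kowalski, Okonkwo, Chaudhari and Marchetti, Dean of a regional group before not a regional dean: Johansson (Dean of a regional group) before Mendoza, Kowalski, Okonkwo, Chaudhari and Marchetti (not a regional dean).
Among Mendoza, Kowalski, Okonkwo, Chaudhari and Marchetti, by date of arrival in the capital (earlier first): Mendoza (11 Aug 1998) before Kowalski (18 Sep 2002) before Okonkwo (10 May 2004) before Chaudhari (13 Dec 2004) before Marchetti (28 Aug 2009).
Novak and Espinoza both have years accredited 14 years, so the next rule applies.
Novak and Espinoza are each not a regional dean, so the next rule applies.
Among Novak and Espinoza, by date of arrival in the capital (earlier first): Novak (17 Jun 2013) before Espinoza (7 Aug 2018).
Order: Johansson, Mendoza, Kowalski, Okonkwo, Chaudhari, Marchetti, Novak, Espinoza. So position 4.

4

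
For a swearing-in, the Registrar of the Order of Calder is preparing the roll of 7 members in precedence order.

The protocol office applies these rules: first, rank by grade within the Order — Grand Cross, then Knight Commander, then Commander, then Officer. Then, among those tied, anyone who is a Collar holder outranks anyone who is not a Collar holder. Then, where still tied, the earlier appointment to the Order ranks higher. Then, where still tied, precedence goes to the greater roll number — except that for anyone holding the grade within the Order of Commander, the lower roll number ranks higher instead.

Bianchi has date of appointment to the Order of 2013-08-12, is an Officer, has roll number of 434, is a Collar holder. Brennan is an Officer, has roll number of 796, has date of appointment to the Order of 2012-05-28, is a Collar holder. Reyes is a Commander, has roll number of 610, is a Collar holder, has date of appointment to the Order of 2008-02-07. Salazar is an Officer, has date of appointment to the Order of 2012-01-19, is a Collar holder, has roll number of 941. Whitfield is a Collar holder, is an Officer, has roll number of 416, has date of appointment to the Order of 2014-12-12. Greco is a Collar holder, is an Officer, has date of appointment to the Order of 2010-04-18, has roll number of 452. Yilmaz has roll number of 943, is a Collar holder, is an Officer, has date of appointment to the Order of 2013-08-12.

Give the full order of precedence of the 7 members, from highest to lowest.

By grade within the Order: Reyes (Commander); then Greco, Salazar, Brennan, Yilmaz, Bianchi and Whitfield (Officer).
Greco, Salazar, Brennan, Yilmaz, Bianchi and Whitfield are each a Collar holder, so the next rule applies.
Among Greco, Salazar, Brennan, Yilmaz, Bianchi and Whitfield, by date of appointment to the Order (earlier first): Greco (2010-04-18) before Salazar (2012-01-19) before Brennan (2012-05-28) before Yilmaz and Bianchi (2013-08-12) before Whitfield (2014-12-12).
Among Yilmaz and Bianchi, by roll number (higher first): Yilmaz (943) before Bianchi (434).
Full order: Reyes, Greco, Salazar, Brennan, Yilmaz, Bianchi, Whitfield.

Reyes, Greco, Salazar, Brennan, Yilmaz, Bianchi, Whitfield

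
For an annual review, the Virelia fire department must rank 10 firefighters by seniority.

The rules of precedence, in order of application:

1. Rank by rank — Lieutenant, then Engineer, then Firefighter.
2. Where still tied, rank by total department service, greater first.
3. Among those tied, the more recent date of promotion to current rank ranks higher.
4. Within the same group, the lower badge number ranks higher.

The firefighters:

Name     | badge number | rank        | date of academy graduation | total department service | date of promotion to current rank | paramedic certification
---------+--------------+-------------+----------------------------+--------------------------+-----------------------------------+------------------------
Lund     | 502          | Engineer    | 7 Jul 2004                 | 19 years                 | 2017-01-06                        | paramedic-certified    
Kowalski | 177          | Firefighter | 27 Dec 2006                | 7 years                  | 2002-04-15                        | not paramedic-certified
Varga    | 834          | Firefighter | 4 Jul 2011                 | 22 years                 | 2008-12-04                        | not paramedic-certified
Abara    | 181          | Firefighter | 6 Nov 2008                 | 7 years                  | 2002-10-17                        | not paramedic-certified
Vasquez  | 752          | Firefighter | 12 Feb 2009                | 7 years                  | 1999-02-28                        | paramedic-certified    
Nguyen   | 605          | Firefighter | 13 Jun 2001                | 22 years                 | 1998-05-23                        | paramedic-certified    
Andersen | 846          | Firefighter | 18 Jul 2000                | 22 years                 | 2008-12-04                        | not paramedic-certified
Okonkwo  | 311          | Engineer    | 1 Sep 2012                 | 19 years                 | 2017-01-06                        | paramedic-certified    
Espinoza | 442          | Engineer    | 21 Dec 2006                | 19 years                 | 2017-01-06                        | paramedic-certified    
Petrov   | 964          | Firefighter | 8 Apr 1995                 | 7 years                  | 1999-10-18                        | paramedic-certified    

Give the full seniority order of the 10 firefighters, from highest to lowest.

Okonkwo, Espinoza, Lund, Varga, Andersen, Nguyen, Abara, Kowalski, Petrov, Vasquez

By rank: Okonkwo, Espinoza and Lund (Engineer); then Varga, Andersen, Nguyen, Abara, Kowalski, Petrov and Vasquez (Firefighter).
Okonkwo, Espinoza and Lund all have total department service 19 years, so the next rule applies.
Okonkwo, Espinoza and Lund all have date of promotion to current rank 2017-01-06, so the next rule applies.
Among Okonkwo, Espinoza and Lund, by badge number (lower first): Okonkwo (311) before Espinoza (442) before Lund (502).
Among Varga, Andersen, Nguyen, Abara, Kowalski, Petrov and Vasquez, by total department service (higher first): Varga, Andersen and Nguyen (22 years) before Abara, Kowalski, Petrov and Vasquez (7 years).
Among Varga, Andersen and Nguyen, by date of promotion to current rank (later first): Varga and Andersen (2008-12-04) before Nguyen (1998-05-23).
Among Varga and Andersen, by badge number (lower first): Varga (834) before Andersen (846).
Among Abara, Kowalski, Petrov and Vasquez, by date of promotion to current rank (later first): Abara (2002-10-17) before Kowalski (2002-04-15) before Petrov (1999-10-18) before Vasquez (1999-02-28).
Full order: Okonkwo, Espinoza, Lund, Varga, Andersen, Nguyen, Abara, Kowalski, Petrov, Vasquez.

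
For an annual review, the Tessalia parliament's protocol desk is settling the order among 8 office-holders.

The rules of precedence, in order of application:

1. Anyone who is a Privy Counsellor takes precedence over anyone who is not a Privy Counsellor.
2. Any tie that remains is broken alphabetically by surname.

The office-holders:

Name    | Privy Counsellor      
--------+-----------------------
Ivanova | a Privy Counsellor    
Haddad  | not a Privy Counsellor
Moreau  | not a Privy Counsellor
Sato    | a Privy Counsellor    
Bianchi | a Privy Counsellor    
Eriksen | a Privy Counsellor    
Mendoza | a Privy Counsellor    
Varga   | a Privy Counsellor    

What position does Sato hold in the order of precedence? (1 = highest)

5

By the first rule: Bianchi, Eriksen, Ivanova, Mendoza, Sato and Varga (each a Privy Counsellor); then Haddad and Moreau (both not a Privy Counsellor).
Among Bianchi, Eriksen, Ivanova, Mendoza, Sato and Varga, alphabetically by surname: Bianchi before Eriksen before Ivanova before Mendoza before Sato before Varga.
Among Haddad and Moreau, alphabetically by surname: Haddad before Moreau.
Order: Bianchi, Eriksen, Ivanova, Mendoza, Sato, Varga, Haddad, Moreau. So position 5.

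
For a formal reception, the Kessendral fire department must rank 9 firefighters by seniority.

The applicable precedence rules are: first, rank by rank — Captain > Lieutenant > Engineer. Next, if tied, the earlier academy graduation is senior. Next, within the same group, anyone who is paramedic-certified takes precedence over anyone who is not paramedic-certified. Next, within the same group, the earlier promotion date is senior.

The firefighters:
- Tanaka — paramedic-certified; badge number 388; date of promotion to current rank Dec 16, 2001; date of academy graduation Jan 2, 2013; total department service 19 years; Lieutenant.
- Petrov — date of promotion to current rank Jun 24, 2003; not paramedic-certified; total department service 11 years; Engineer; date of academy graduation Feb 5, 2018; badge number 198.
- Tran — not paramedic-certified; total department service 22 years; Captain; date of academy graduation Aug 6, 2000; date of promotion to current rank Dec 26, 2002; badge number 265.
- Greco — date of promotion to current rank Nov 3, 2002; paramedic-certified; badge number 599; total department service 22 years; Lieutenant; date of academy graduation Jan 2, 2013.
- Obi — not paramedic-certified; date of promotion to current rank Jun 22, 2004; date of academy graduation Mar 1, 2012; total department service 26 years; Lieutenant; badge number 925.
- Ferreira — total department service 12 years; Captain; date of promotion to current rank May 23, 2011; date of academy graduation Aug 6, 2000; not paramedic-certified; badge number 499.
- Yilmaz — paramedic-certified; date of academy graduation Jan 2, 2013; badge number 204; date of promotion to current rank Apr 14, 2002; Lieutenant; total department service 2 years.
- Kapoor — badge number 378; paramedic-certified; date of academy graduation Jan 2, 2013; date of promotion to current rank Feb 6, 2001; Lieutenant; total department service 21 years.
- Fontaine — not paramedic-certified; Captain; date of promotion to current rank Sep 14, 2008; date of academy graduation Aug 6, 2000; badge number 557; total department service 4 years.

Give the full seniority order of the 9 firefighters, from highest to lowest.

Tran, Fontaine, Ferreira, Obi, Kapoor, Tanaka, Yilmaz, Greco, Petrov

By rank: Tran, Fontaine and Ferreira (Captain); then Obi, Kapoor, Tanaka, Yilmaz and Greco (Lieutenant); then Petrov (Engineer).
Tran, Fontaine and Ferreira all have date of academy graduation Aug 6, 2000, so the next rule applies.
Tran, Fontaine and Ferreira are each not paramedic-certified, so the next rule applies.
Among Tran, Fontaine and Ferreira, by date of promotion to current rank (earlier first): Tran (Dec 26, 2002) before Fontaine (Sep 14, 2008) before Ferreira (May 23, 2011).
Among Obi, Kapoor, Tanaka, Yilmaz and Greco, by date of academy graduation (earlier first): Obi (Mar 1, 2012) before Kapoor, Tanaka, Yilmaz and Greco (Jan 2, 2013).
Kapoor, Tanaka, Yilmaz and Greco are each paramedic-certified, so the next rule applies.
Among Kapoor, Tanaka, Yilmaz and Greco, by date of promotion to current rank (earlier first): Kapoor (Feb 6, 2001) before Tanaka (Dec 16, 2001) before Yilmaz (Apr 14, 2002) before Greco (Nov 3, 2002).
Full order: Tran, Fontaine, Ferreira, Obi, Kapoor, Tanaka, Yilmaz, Greco, Petrov.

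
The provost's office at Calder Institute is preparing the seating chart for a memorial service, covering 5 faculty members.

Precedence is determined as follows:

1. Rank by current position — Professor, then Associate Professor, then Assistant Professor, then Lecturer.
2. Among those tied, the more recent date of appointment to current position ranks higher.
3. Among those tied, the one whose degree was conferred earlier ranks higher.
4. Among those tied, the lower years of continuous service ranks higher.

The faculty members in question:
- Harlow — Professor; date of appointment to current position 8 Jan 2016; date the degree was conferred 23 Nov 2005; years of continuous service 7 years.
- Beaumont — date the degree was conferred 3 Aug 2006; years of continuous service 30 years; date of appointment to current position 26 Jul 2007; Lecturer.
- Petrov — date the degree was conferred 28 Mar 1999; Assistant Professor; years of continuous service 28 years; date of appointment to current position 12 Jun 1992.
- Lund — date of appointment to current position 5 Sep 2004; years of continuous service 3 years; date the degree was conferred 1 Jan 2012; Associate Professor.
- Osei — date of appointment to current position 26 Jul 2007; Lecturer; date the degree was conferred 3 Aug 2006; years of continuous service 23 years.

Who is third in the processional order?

Petrov

By current position: Harlow (Professor); then Lund (Associate Professor); then Petrov (Assistant Professor); then Osei and Beaumont (Lecturer).
Osei and Beaumont both have date of appointment to current position 26 Jul 2007, so the next rule applies.
Osei and Beaumont both have date the degree was conferred 3 Aug 2006, so the next rule applies.
Among Osei and Beaumont, by years of continuous service (lower first): Osei (23 years) before Beaumont (30 years).
Order: Harlow, Lund, Petrov, Osei, Beaumont.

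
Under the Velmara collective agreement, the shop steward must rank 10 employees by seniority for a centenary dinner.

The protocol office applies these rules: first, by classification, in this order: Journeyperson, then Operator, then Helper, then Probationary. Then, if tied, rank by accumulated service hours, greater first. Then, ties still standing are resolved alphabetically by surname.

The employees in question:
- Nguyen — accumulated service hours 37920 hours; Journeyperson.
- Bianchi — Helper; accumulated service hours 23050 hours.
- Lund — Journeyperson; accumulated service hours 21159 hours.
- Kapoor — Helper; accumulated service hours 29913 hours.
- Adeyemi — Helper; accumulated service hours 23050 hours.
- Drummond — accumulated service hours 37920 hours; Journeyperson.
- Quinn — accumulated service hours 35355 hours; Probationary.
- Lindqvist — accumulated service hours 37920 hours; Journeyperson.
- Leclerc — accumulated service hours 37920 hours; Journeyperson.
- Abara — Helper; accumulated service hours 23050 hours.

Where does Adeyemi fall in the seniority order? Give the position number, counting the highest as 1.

By classification: Drummond, Leclerc, Lindqvist, Nguyen and Lund (Journeyperson); then Kapoor, Abara, Adeyemi and Bianchi (Helper); then Quinn (Probationary).
Among Drummond, Leclerc, Lindqvist, Nguyen and Lund, by accumulated service hours (higher first): Drummond, Leclerc, Lindqvist and Nguyen (37920 hours) before Lund (21159 hours).
Among Drummond, Leclerc, Lindqvist and Nguyen, alphabetically by surname: Drummond before Leclerc before Lindqvist before Nguyen.
Among Kapoor, Abara, Adeyemi and Bianchi, by accumulated service hours (higher first): Kapoor (29913 hours) before Abara, Adeyemi and Bianchi (23050 hours).
Among Abara, Adeyemi and Bianchi, alphabetically by surname: Abara before Adeyemi before Bianchi.
Order: Drummond, Leclerc, Lindqvist, Nguyen, Lund, Kapoor, Abara, Adeyemi, Bianchi, Quinn. So position 8.

8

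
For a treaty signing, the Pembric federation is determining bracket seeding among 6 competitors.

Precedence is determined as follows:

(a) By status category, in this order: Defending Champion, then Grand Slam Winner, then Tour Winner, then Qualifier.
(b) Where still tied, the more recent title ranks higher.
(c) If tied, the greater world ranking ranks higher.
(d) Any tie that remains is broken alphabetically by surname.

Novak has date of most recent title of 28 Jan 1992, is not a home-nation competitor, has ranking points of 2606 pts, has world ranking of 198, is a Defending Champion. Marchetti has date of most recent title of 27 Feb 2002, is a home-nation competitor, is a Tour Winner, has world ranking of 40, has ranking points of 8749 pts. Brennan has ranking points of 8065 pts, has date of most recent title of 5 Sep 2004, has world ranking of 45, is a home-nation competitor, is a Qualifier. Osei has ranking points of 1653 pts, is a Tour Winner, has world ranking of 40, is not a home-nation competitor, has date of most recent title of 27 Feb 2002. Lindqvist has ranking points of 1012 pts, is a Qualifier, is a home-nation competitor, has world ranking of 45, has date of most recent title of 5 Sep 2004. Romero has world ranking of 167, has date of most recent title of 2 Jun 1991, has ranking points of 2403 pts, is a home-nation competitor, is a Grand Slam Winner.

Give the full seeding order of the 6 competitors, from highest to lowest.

Novak, Romero, Marchetti, Osei, Brennan, Lindqvist

By status category: Novak (Defending Champion); then Romero (Grand Slam Winner); then Marchetti and Osei (Tour Winner); then Brennan and Lindqvist (Qualifier).
Marchetti and Osei both have date of most recent title 27 Feb 2002, so the next rule applies.
Marchetti and Osei both have world ranking 40, so the next rule applies.
Among Marchetti and Osei, alphabetically by surname: Marchetti before Osei.
Brennan and Lindqvist both have date of most recent title 5 Sep 2004, so the next rule applies.
Brennan and Lindqvist both have world ranking 45, so the next rule applies.
Among Brennan and Lindqvist, alphabetically by surname: Brennan before Lindqvist.
Full order: Novak, Romero, Marchetti, Osei, Brennan, Lindqvist.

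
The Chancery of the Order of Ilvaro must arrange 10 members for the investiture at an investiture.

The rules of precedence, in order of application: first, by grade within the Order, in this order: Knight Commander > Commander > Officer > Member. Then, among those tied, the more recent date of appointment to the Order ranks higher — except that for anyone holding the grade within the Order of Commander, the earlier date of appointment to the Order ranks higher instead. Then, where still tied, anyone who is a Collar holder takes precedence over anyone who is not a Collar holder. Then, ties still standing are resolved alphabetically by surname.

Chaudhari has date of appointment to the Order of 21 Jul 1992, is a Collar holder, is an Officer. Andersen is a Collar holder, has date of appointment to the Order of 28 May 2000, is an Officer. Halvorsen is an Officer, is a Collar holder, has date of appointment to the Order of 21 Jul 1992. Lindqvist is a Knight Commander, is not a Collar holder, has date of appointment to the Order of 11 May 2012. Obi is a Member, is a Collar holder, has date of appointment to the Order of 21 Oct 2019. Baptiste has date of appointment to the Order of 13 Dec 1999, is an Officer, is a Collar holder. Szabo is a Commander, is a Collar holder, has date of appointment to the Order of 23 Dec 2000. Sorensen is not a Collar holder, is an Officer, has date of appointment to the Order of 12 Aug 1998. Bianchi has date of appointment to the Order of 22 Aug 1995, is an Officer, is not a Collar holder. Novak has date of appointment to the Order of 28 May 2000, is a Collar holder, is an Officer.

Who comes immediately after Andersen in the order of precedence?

Novak

By grade within the Order: Lindqvist (Knight Commander); then Szabo (Commander); then Andersen, Novak, Baptiste, Sorensen, Bianchi, Chaudhari and Halvorsen (Officer); then Obi (Member).
Among Andersen, Novak, Baptiste, Sorensen, Bianchi, Chaudhari and Halvorsen, by date of appointment to the Order (later first): Andersen and Novak (28 May 2000) before Baptiste (13 Dec 1999) before Sorensen (12 Aug 1998) before Bianchi (22 Aug 1995) before Chaudhari and Halvorsen (21 Jul 1992).
Andersen and Novak are each a Collar holder, so the next rule applies.
Among Andersen and Novak, alphabetically by surname: Andersen before Novak.
Chaudhari and Halvorsen are each a Collar holder, so the next rule applies.
Among Chaudhari and Halvorsen, alphabetically by surname: Chaudhari before Halvorsen.
Order: Lindqvist, Szabo, Andersen, Novak, Baptiste, Sorensen, Bianchi, Chaudhari, Halvorsen, Obi.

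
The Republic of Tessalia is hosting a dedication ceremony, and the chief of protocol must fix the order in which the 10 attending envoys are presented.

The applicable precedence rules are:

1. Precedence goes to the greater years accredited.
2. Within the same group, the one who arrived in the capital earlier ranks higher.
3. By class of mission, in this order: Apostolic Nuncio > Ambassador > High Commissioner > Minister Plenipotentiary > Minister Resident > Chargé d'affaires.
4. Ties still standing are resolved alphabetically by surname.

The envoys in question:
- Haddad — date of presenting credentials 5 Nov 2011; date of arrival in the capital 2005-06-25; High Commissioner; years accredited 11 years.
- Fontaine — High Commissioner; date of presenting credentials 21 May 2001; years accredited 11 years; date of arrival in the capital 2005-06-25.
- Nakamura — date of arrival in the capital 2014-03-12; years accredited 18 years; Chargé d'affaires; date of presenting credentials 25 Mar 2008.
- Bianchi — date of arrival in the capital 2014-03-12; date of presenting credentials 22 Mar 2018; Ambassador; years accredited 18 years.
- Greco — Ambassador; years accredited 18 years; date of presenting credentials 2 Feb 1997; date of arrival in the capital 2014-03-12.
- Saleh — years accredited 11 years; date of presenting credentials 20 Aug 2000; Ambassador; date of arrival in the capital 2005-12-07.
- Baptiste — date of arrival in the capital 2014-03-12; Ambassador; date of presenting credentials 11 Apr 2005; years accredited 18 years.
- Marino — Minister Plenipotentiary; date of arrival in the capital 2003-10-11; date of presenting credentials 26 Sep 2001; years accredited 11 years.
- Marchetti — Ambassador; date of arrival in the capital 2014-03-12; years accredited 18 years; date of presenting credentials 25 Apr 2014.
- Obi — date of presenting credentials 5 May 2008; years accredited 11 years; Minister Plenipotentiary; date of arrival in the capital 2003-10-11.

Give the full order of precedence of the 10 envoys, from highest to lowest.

By years accredited (higher first): Baptiste, Bianchi, Greco, Marchetti and Nakamura (each 18 years); then Marino, Obi, Fontaine, Haddad and Saleh (each 11 years).
Baptiste, Bianchi, Greco, Marchetti and Nakamura all have date of arrival in the capital 2014-03-12, so the next rule applies.
Among Baptiste, Bianchi, Greco, Marchetti and Nakamura, by class of mission: Baptiste, Bianchi, Greco and Marchetti (Ambassador) before Nakamura (Chargé d'affaires).
Among Baptiste, Bianchi, Greco and Marchetti, alphabetically by surname: Baptiste before Bianchi before Greco before Marchetti.
Among Marino, Obi, Fontaine, Haddad and Saleh, by date of arrival in the capital (earlier first): Marino and Obi (2003-10-11) before Fontaine and Haddad (2005-06-25) before Saleh (2005-12-07).
Marino and Obi are each Minister Plenipotentiary, so the next rule applies.
Among Marino and Obi, alphabetically by surname: Marino before Obi.
Fontaine and Haddad are each High Commissioner, so the next rule applies.
Among Fontaine and Haddad, alphabetically by surname: Fontaine before Haddad.
Full order: Baptiste, Bianchi, Greco, Marchetti, Nakamura, Marino, Obi, Fontaine, Haddad, Saleh.

Baptiste, Bianchi, Greco, Marchetti, Nakamura, Marino, Obi, Fontaine, Haddad, Saleh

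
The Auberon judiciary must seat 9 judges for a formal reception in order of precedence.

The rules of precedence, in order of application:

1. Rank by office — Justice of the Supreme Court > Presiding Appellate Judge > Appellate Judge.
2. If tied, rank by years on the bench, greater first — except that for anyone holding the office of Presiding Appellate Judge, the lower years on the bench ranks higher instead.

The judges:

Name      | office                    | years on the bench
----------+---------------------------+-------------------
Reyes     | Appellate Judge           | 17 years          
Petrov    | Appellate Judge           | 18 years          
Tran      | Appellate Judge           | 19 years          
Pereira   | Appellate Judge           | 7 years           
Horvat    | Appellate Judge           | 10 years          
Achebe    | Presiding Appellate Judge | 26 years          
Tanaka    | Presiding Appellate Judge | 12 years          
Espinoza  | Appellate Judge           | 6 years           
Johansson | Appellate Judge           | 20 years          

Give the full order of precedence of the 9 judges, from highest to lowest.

By office: Tanaka and Achebe (Presiding Appellate Judge); then Johansson, Tran, Petrov, Reyes, Horvat, Pereira and Espinoza (Appellate Judge).
Among Tanaka and Achebe, by years on the bench (lower first) (reversed rule for this group): Tanaka (12 years) before Achebe (26 years).
Among Johansson, Tran, Petrov, Reyes, Horvat, Pereira and Espinoza, by years on the bench (higher first): Johansson (20 years) before Tran (19 years) before Petrov (18 years) before Reyes (17 years) before Horvat (10 years) before Pereira (7 years) before Espinoza (6 years).
Full order: Tanaka, Achebe, Johansson, Tran, Petrov, Reyes, Horvat, Pereira, Espinoza.

Tanaka, Achebe, Johansson, Tran, Petrov, Reyes, Horvat, Pereira, Espinoza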